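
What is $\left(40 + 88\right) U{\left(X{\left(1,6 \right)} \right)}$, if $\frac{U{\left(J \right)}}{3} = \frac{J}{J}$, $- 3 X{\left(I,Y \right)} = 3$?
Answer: $384$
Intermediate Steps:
$X{\left(I,Y \right)} = -1$ ($X{\left(I,Y \right)} = \left(- \frac{1}{3}\right) 3 = -1$)
$U{\left(J \right)} = 3$ ($U{\left(J \right)} = 3 \frac{J}{J} = 3 \cdot 1 = 3$)
$\left(40 + 88\right) U{\left(X{\left(1,6 \right)} \right)} = \left(40 + 88\right) 3 = 128 \cdot 3 = 384$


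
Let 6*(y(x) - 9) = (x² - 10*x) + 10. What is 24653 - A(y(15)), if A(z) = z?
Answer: 147779/6 ≈ 24630.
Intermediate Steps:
y(x) = 32/3 - 5*x/3 + x²/6 (y(x) = 9 + ((x² - 10*x) + 10)/6 = 9 + (10 + x² - 10*x)/6 = 9 + (5/3 - 5*x/3 + x²/6) = 32/3 - 5*x/3 + x²/6)
24653 - A(y(15)) = 24653 - (32/3 - 5/3*15 + (⅙)*15²) = 24653 - (32/3 - 25 + (⅙)*225) = 24653 - (32/3 - 25 + 75/2) = 24653 - 1*139/6 = 24653 - 139/6 = 147779/6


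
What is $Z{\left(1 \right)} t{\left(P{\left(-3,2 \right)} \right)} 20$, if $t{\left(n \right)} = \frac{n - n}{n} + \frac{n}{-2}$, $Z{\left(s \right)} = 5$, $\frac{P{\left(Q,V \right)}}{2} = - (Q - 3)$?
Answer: $-600$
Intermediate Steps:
$P{\left(Q,V \right)} = 6 - 2 Q$ ($P{\left(Q,V \right)} = 2 \left(- (Q - 3)\right) = 2 \left(- (-3 + Q)\right) = 2 \left(3 - Q\right) = 6 - 2 Q$)
$t{\left(n \right)} = - \frac{n}{2}$ ($t{\left(n \right)} = \frac{0}{n} + n \left(- \frac{1}{2}\right) = 0 - \frac{n}{2} = - \frac{n}{2}$)
$Z{\left(1 \right)} t{\left(P{\left(-3,2 \right)} \right)} 20 = 5 \left(- \frac{6 - -6}{2}\right) 20 = 5 \left(- \frac{6 + 6}{2}\right) 20 = 5 \left(\left(- \frac{1}{2}\right) 12\right) 20 = 5 \left(-6\right) 20 = \left(-30\right) 20 = -600$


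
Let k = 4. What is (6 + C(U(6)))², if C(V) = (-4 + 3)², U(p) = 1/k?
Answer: 49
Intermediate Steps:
U(p) = ¼ (U(p) = 1/4 = ¼)
C(V) = 1 (C(V) = (-1)² = 1)
(6 + C(U(6)))² = (6 + 1)² = 7² = 49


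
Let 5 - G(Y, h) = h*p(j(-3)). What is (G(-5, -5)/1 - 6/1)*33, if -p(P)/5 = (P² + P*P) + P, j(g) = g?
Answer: -12408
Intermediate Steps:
p(P) = -10*P² - 5*P (p(P) = -5*((P² + P*P) + P) = -5*((P² + P²) + P) = -5*(2*P² + P) = -5*(P + 2*P²) = -10*P² - 5*P)
G(Y, h) = 5 + 75*h (G(Y, h) = 5 - h*(-5*(-3)*(1 + 2*(-3))) = 5 - h*(-5*(-3)*(1 - 6)) = 5 - h*(-5*(-3)*(-5)) = 5 - h*(-75) = 5 - (-75)*h = 5 + 75*h)
(G(-5, -5)/1 - 6/1)*33 = ((5 + 75*(-5))/1 - 6/1)*33 = ((5 - 375)*1 - 6*1)*33 = (-370*1 - 6)*33 = (-370 - 6)*33 = -376*33 = -12408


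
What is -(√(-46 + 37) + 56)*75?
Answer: -4200 - 225*I ≈ -4200.0 - 225.0*I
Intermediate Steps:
-(√(-46 + 37) + 56)*75 = -(√(-9) + 56)*75 = -(3*I + 56)*75 = -(56 + 3*I)*75 = -(4200 + 225*I) = -4200 - 225*I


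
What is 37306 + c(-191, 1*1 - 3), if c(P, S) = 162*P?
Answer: 6364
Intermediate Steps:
37306 + c(-191, 1*1 - 3) = 37306 + 162*(-191) = 37306 - 30942 = 6364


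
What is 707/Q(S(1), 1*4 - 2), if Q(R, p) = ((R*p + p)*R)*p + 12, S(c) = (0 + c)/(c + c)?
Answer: 707/15 ≈ 47.133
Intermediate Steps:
S(c) = ½ (S(c) = c/((2*c)) = c*(1/(2*c)) = ½)
Q(R, p) = 12 + R*p*(p + R*p) (Q(R, p) = ((p + R*p)*R)*p + 12 = (R*(p + R*p))*p + 12 = R*p*(p + R*p) + 12 = 12 + R*p*(p + R*p))
707/Q(S(1), 1*4 - 2) = 707/(12 + (1*4 - 2)²/2 + (½)²*(1*4 - 2)²) = 707/(12 + (4 - 2)²/2 + (4 - 2)²/4) = 707/(12 + (½)*2² + (¼)*2²) = 707/(12 + (½)*4 + (¼)*4) = 707/(12 + 2 + 1) = 707/15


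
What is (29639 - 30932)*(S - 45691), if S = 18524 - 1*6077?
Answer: 42984492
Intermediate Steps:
S = 12447 (S = 18524 - 6077 = 12447)
(29639 - 30932)*(S - 45691) = (29639 - 30932)*(12447 - 45691) = -1293*(-33244) = 42984492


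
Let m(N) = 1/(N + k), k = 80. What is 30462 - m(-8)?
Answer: 2193263/72 ≈ 30462.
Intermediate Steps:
m(N) = 1/(80 + N) (m(N) = 1/(N + 80) = 1/(80 + N))
30462 - m(-8) = 30462 - 1/(80 - 8) = 30462 - 1/72 = 2193263/72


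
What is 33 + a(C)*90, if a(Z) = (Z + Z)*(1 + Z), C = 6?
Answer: 7593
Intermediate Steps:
a(Z) = 2*Z*(1 + Z) (a(Z) = (2*Z)*(1 + Z) = 2*Z*(1 + Z))
33 + a(C)*90 = 33 + (2*6*(1 + 6))*90 = 33 + (2*6*7)*90 = 33 + 84*90 = 33 + 7560 = 7593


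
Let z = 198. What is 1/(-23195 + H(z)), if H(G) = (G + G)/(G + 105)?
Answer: -101/2342563 ≈ -4.3115e-5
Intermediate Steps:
H(G) = 2*G/(105 + G) (H(G) = (2*G)/(105 + G) = 2*G/(105 + G))
1/(-23195 + H(z)) = 1/(-23195 + 2*198/(105 + 198)) = 1/(-23195 + 2*198/303) = 1/(-23195 + 2*198*(1/303)) = 1/(-23195 + 132/101) = 1/(-2342563/101) = -101/2342563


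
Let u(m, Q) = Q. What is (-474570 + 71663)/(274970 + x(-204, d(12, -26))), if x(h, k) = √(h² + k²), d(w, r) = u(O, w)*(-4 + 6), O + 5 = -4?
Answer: -55393668895/37804229354 + 1208721*√293/18902114677 ≈ -1.4642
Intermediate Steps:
O = -9 (O = -5 - 4 = -9)
d(w, r) = 2*w (d(w, r) = w*(-4 + 6) = w*2 = 2*w)
(-474570 + 71663)/(274970 + x(-204, d(12, -26))) = (-474570 + 71663)/(274970 + √((-204)² + (2*12)²)) = -402907/(274970 + √(41616 + 24²)) = -402907/(274970 + √(41616 + 576)) = -402907/(274970 + √42192) = -402907/(274970 + 12*√293)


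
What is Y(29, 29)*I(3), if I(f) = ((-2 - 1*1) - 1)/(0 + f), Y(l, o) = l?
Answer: -116/3 ≈ -38.667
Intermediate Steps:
I(f) = -4/f (I(f) = ((-2 - 1) - 1)/f = (-3 - 1)/f = -4/f)
Y(29, 29)*I(3) = 29*(-4/3) = -116/3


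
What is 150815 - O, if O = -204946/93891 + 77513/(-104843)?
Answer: 212089084339808/1406259159 ≈ 1.5082e+5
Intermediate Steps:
O = -4109275223/1406259159 (O = -204946*1/93891 + 77513*(-1/104843) = -29278/13413 - 77513/104843 = -4109275223/1406259159 ≈ -2.9221)
150815 - O = 150815 - 1*(-4109275223/1406259159) = 150815 + 4109275223/1406259159 = 212089084339808/1406259159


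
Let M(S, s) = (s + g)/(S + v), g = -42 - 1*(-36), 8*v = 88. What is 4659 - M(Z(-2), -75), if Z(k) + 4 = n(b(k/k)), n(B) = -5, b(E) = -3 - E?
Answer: 9399/2 ≈ 4699.5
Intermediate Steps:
v = 11 (v = (⅛)*88 = 11)
Z(k) = -9 (Z(k) = -4 - 5 = -9)
g = -6 (g = -42 + 36 = -6)
M(S, s) = (-6 + s)/(11 + S) (M(S, s) = (s - 6)/(S + 11) = (-6 + s)/(11 + S))
4659 - M(Z(-2), -75) = 4659 - (-6 - 75)/(11 - 9) = 4659 - (-81)/2 = 4659 - 1*(-81/2) = 4659 + 81/2 = 9399/2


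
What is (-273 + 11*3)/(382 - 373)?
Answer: -80/3 ≈ -26.667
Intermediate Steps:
(-273 + 11*3)/(382 - 373) = (-273 + 33)/9 = -240*1/9 = -80/3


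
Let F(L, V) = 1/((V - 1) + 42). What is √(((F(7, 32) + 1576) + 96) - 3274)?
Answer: I*√8536985/73 ≈ 40.025*I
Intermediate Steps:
F(L, V) = 1/(41 + V) (F(L, V) = 1/((-1 + V) + 42) = 1/(41 + V))
√(((F(7, 32) + 1576) + 96) - 3274) = √(((1/(41 + 32) + 1576) + 96) - 3274) = √(((1/73 + 1576) + 96) - 3274) = √((115049/73 + 96) - 3274) = √(122057/73 - 3274) = √(-116945/73) = I*√8536985/73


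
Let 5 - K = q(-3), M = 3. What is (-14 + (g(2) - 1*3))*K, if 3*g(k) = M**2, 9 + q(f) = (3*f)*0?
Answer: -196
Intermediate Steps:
q(f) = -9 (q(f) = -9 + (3*f)*0 = -9 + 0 = -9)
K = 14 (K = 5 - 1*(-9) = 5 + 9 = 14)
g(k) = 3 (g(k) = (1/3)*3**2 = (1/3)*9 = 3)
(-14 + (g(2) - 1*3))*K = (-14 + (3 - 1*3))*14 = (-14 + (3 - 3))*14 = (-14 + 0)*14 = -14*14 = -196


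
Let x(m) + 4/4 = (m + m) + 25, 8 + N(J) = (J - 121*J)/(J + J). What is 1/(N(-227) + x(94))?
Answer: 1/144 ≈ 0.0069444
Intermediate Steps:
N(J) = -68 (N(J) = -8 + (J - 121*J)/(J + J) = -8 + (-120*J)/((2*J)) = -8 + (-120*J)*(1/(2*J)) = -8 - 60 = -68)
x(m) = 24 + 2*m (x(m) = -1 + ((m + m) + 25) = -1 + (2*m + 25) = -1 + (25 + 2*m) = 24 + 2*m)
1/(N(-227) + x(94)) = 1/(-68 + (24 + 2*94)) = 1/(-68 + (24 + 188)) = 1/(-68 + 212) = 1/144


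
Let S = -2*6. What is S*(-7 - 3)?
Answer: 120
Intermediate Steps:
S = -12
S*(-7 - 3) = -12*(-7 - 3) = -12*(-10) = 120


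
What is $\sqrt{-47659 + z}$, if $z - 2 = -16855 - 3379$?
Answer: $i \sqrt{67891} \approx 260.56 i$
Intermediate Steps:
$z = -20232$ ($z = 2 - 20234 = -20232$)
$\sqrt{-47659 + z} = \sqrt{-47659 - 20232} = \sqrt{-67891} = i \sqrt{67891}$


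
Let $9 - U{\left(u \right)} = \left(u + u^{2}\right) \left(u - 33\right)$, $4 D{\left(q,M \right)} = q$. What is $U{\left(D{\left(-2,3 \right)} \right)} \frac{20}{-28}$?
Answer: $- \frac{25}{56} \approx -0.44643$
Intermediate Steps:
$D{\left(q,M \right)} = \frac{q}{4}$
$U{\left(u \right)} = 9 - \left(-33 + u\right) \left(u + u^{2}\right)$ ($U{\left(u \right)} = 9 - \left(u + u^{2}\right) \left(u - 33\right) = 9 - \left(u + u^{2}\right) \left(-33 + u\right) = 9 - \left(-33 + u\right) \left(u + u^{2}\right)$)
$U{\left(D{\left(-2,3 \right)} \right)} \frac{20}{-28} = \left(9 - \left(\frac{1}{4} \left(-2\right)\right)^{3} + 32 \left(\frac{1}{4} \left(-2\right)\right)^{2} + 33 \cdot \frac{1}{4} \left(-2\right)\right) \frac{20}{-28} = \left(9 - \left(- \frac{1}{2}\right)^{3} + 32 \left(- \frac{1}{2}\right)^{2} + 33 \left(- \frac{1}{2}\right)\right) 20 \left(- \frac{1}{28}\right) = \left(9 - - \frac{1}{8} + 32 \cdot \frac{1}{4} - \frac{33}{2}\right) \left(- \frac{5}{7}\right) = \left(9 + \frac{1}{8} + 8 - \frac{33}{2}\right) \left(- \frac{5}{7}\right) = \frac{5}{8} \left(- \frac{5}{7}\right) = - \frac{25}{56}$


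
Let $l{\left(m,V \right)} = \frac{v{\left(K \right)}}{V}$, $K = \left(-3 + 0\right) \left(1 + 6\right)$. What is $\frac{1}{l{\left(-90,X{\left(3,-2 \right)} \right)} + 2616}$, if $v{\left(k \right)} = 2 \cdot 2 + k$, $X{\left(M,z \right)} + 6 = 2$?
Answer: $\frac{4}{10481} \approx 0.00038164$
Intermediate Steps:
$X{\left(M,z \right)} = -4$ ($X{\left(M,z \right)} = -6 + 2 = -4$)
$K = -21$ ($K = \left(-3\right) 7 = -21$)
$v{\left(k \right)} = 4 + k$
$l{\left(m,V \right)} = - \frac{17}{V}$ ($l{\left(m,V \right)} = \frac{4 - 21}{V} = - \frac{17}{V}$)
$\frac{1}{l{\left(-90,X{\left(3,-2 \right)} \right)} + 2616} = \frac{1}{- \frac{17}{-4} + 2616} = \frac{1}{\left(-17\right) \left(- \frac{1}{4}\right) + 2616} = \frac{1}{\frac{17}{4} + 2616} = \frac{1}{\frac{10481}{4}} = \frac{4}{10481}$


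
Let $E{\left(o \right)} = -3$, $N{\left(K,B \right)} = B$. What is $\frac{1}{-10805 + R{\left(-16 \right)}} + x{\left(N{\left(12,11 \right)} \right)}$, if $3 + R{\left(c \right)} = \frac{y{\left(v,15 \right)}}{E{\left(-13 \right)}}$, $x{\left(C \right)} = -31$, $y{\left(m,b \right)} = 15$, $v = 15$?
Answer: $- \frac{335204}{10813} \approx -31.0$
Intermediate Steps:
$R{\left(c \right)} = -8$ ($R{\left(c \right)} = -3 + \frac{15}{-3} = -3 + 15 \left(- \frac{1}{3}\right) = -3 - 5 = -8$)
$\frac{1}{-10805 + R{\left(-16 \right)}} + x{\left(N{\left(12,11 \right)} \right)} = \frac{1}{-10805 - 8} - 31 = \frac{1}{-10813} - 31 = - \frac{1}{10813} - 31 = - \frac{335204}{10813}$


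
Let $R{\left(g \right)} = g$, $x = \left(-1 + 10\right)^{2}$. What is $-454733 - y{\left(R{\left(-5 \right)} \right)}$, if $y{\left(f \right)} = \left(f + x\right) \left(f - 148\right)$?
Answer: $-443105$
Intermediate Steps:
$x = 81$ ($x = 9^{2} = 81$)
$y{\left(f \right)} = \left(-148 + f\right) \left(81 + f\right)$ ($y{\left(f \right)} = \left(f + 81\right) \left(f - 148\right) = \left(81 + f\right) \left(-148 + f\right) = \left(-148 + f\right) \left(81 + f\right)$)
$-454733 - y{\left(R{\left(-5 \right)} \right)} = -454733 - \left(-11988 + \left(-5\right)^{2} - -335\right) = -454733 - \left(-11988 + 25 + 335\right) = -454733 - -11628 = -454733 + 11628 = -443105$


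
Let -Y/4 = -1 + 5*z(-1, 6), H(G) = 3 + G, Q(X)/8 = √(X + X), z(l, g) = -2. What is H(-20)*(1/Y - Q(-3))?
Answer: -17/44 + 136*I*√6 ≈ -0.38636 + 333.13*I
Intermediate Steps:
Q(X) = 8*√2*√X (Q(X) = 8*√(X + X) = 8*√(2*X) = 8*(√2*√X) = 8*√2*√X)
Y = 44 (Y = -4*(-1 + 5*(-2)) = -4*(-1 - 10) = -4*(-11) = 44)
H(-20)*(1/Y - Q(-3)) = (3 - 20)*(1/44 - 8*√2*√(-3)) = -17*(1/44 - 8*√2*I*√3) = -17*(1/44 - 8*I*√6) = -17/44 + 136*I*√6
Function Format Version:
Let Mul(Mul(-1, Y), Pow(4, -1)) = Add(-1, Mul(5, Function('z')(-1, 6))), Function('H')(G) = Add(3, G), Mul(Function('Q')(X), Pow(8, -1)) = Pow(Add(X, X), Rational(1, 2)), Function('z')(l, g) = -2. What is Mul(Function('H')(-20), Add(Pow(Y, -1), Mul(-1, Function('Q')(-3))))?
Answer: Add(Rational(-17, 44), Mul(136, I, Pow(6, Rational(1, 2)))) ≈ Add(-0.38636, Mul(333.13, I))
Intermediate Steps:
Function('Q')(X) = Mul(8, Pow(2, Rational(1, 2)), Pow(X, Rational(1, 2))) (Function('Q')(X) = Mul(8, Pow(Add(X, X), Rational(1, 2))) = Mul(8, Pow(Mul(2, X), Rational(1, 2))) = Mul(8, Mul(Pow(2, Rational(1, 2)), Pow(X, Rational(1, 2)))) = Mul(8, Pow(2, Rational(1, 2)), Pow(X, Rational(1, 2))))
Y = 44 (Y = Mul(-4, Add(-1, Mul(5, -2))) = Mul(-4, Add(-1, -10)) = Mul(-4, -11) = 44)
Mul(Function('H')(-20), Add(Pow(Y, -1), Mul(-1, Function('Q')(-3)))) = Mul(Add(3, -20), Add(Pow(44, -1), Mul(-1, Mul(8, Pow(2, Rational(1, 2)), Pow(-3, Rational(1, 2)))))) = Mul(-17, Add(Rational(1, 44), Mul(-1, Mul(8, Pow(2, Rational(1, 2)), Mul(I, Pow(3, Rational(1, 2))))))) = Mul(-17, Add(Rational(1, 44), Mul(-1, Mul(8, I, Pow(6, Rational(1, 2)))))) = Mul(-17, Add(Rational(1, 44), Mul(-8, I, Pow(6, Rational(1, 2))))) = Add(Rational(-17, 44), Mul(136, I, Pow(6, Rational(1, 2))))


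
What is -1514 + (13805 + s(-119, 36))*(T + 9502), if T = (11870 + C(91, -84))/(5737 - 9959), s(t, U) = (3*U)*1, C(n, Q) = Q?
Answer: 278991813823/2111 ≈ 1.3216e+8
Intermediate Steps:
s(t, U) = 3*U
T = -5893/2111 (T = (11870 - 84)/(5737 - 9959) = 11786/(-4222) = 11786*(-1/4222) = -5893/2111 ≈ -2.7916)
-1514 + (13805 + s(-119, 36))*(T + 9502) = -1514 + (13805 + 3*36)*(-5893/2111 + 9502) = -1514 + (13805 + 108)*(20052829/2111) = -1514 + 13913*(20052829/2111) = -1514 + 278995009877/2111 = 278991813823/2111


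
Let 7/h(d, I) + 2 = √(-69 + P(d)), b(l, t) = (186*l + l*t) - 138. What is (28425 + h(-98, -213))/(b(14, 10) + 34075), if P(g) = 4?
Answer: 1961311/2530989 - 7*I*√65/2530989 ≈ 0.77492 - 2.2298e-5*I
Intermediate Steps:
b(l, t) = -138 + 186*l + l*t
h(d, I) = 7/(-2 + I*√65) (h(d, I) = 7/(-2 + √(-69 + 4)) = 7/(-2 + √(-65)) = 7/(-2 + I*√65))
(28425 + h(-98, -213))/(b(14, 10) + 34075) = (28425 + (-14/69 - 7*I*√65/69))/((-138 + 186*14 + 14*10) + 34075) = (1961311/69 - 7*I*√65/69)/((-138 + 2604 + 140) + 34075) = (1961311/69 - 7*I*√65/69)/(2606 + 34075) = (1961311/69 - 7*I*√65/69)/36681 = (1961311/69 - 7*I*√65/69)*(1/36681) = 1961311/2530989 - 7*I*√65/2530989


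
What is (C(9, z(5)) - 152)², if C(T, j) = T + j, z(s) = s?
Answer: 19044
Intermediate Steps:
(C(9, z(5)) - 152)² = ((9 + 5) - 152)² = (14 - 152)² = (-138)² = 19044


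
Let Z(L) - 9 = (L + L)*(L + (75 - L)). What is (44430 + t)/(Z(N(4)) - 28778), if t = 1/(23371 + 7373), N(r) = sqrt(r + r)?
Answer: -39297185891249/25439902498584 - 34148898025*sqrt(2)/2119991874882 ≈ -1.5675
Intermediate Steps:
N(r) = sqrt(2)*sqrt(r) (N(r) = sqrt(2*r) = sqrt(2)*sqrt(r))
Z(L) = 9 + 150*L (Z(L) = 9 + (L + L)*(L + (75 - L)) = 9 + (2*L)*75 = 9 + 150*L)
t = 1/30744 ≈ 3.2527e-5
(44430 + t)/(Z(N(4)) - 28778) = (44430 + 1/30744)/((9 + 150*(sqrt(2)*sqrt(4))) - 28778) = 1365955921/(30744*((9 + 150*(sqrt(2)*2)) - 28778)) = 1365955921/(30744*((9 + 150*(2*sqrt(2))) - 28778)) = 1365955921/(30744*((9 + 300*sqrt(2)) - 28778)) = 1365955921/(30744*(-28769 + 300*sqrt(2)))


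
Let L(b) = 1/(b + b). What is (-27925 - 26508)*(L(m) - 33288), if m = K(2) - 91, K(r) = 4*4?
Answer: 271794910033/150 ≈ 1.8120e+9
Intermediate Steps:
K(r) = 16
m = -75 (m = 16 - 91 = -75)
L(b) = 1/(2*b)
(-27925 - 26508)*(L(m) - 33288) = (-27925 - 26508)*((½)/(-75) - 33288) = -54433*((½)*(-1/75) - 33288) = -54433*(-1/150 - 33288) = -54433*(-4993201/150) = 271794910033/150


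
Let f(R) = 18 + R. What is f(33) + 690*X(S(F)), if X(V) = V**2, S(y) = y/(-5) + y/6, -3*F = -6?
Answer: 811/15 ≈ 54.067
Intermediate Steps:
F = 2 (F = -1/3*(-6) = 2)
S(y) = -y/30 (S(y) = y*(-1/5) + y*(1/6) = -y/5 + y/6 = -y/30)
f(33) + 690*X(S(F)) = (18 + 33) + 690*(-1/30*2)**2 = 51 + 690*(-1/15)**2 = 51 + 690*(1/225) = 51 + 46/15 = 811/15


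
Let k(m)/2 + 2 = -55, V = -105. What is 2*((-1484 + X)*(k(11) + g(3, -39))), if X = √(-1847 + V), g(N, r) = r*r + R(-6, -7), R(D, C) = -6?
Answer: -4158168 + 11208*I*√122 ≈ -4.1582e+6 + 1.238e+5*I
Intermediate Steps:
g(N, r) = -6 + r² (g(N, r) = r*r - 6 = r² - 6 = -6 + r²)
k(m) = -114 (k(m) = -4 + 2*(-55) = -4 - 110 = -114)
X = 4*I*√122 (X = √(-1847 - 105) = √(-1952) = 4*I*√122 ≈ 44.181*I)
2*((-1484 + X)*(k(11) + g(3, -39))) = 2*((-1484 + 4*I*√122)*(-114 + (-6 + (-39)²))) = 2*((-1484 + 4*I*√122)*(-114 + (-6 + 1521))) = 2*((-1484 + 4*I*√122)*(-114 + 1515)) = 2*((-1484 + 4*I*√122)*1401) = 2*(-2079084 + 5604*I*√122) = -4158168 + 11208*I*√122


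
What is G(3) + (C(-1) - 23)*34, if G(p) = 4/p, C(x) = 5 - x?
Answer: -1730/3 ≈ -576.67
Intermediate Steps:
G(3) + (C(-1) - 23)*34 = 4/3 + ((5 - 1*(-1)) - 23)*34 = 4*(1/3) + ((5 + 1) - 23)*34 = 4/3 + (6 - 23)*34 = 4/3 - 17*34 = 4/3 - 578 = -1730/3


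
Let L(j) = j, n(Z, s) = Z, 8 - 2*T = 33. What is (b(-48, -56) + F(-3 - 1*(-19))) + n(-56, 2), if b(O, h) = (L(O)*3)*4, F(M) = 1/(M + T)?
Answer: -4422/7 ≈ -631.71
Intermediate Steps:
T = -25/2 (T = 4 - ½*33 = 4 - 33/2 = -25/2 ≈ -12.500)
F(M) = 1/(-25/2 + M) (F(M) = 1/(M - 25/2) = 1/(-25/2 + M))
b(O, h) = 12*O (b(O, h) = (O*3)*4 = (3*O)*4 = 12*O)
(b(-48, -56) + F(-3 - 1*(-19))) + n(-56, 2) = (12*(-48) + 2/(-25 + 2*(-3 - 1*(-19)))) - 56 = (-576 + 2/(-25 + 2*(-3 + 19))) - 56 = (-576 + 2/(-25 + 2*16)) - 56 = (-576 + 2/(-25 + 32)) - 56 = (-576 + 2/7) - 56 = -4030/7 - 56 = -4422/7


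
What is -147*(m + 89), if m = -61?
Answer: -4116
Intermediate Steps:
-147*(m + 89) = -147*(-61 + 89) = -147*28 = -4116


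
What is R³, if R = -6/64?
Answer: -27/32768 ≈ -0.00082397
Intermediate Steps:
R = -3/32 (R = -6*1/64 = -3/32 ≈ -0.093750)
R³ = (-3/32)³ = -27/32768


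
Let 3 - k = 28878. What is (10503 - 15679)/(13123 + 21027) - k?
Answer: 493038037/17075 ≈ 28875.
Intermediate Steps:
k = -28875 (k = 3 - 1*28878 = 3 - 28878 = -28875)
(10503 - 15679)/(13123 + 21027) - k = (10503 - 15679)/(13123 + 21027) - 1*(-28875) = -5176/34150 + 28875 = -5176*1/34150 + 28875 = -2588/17075 + 28875 = 493038037/17075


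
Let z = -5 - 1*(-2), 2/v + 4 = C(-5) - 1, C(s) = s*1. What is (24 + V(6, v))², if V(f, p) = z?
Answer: 441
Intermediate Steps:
C(s) = s
v = -⅕ (v = 2/(-4 + (-5 - 1)) = 2/(-4 - 6) = 2/(-10) = 2*(-⅒) = -⅕ ≈ -0.20000)
z = -3 (z = -5 + 2 = -3)
V(f, p) = -3
(24 + V(6, v))² = (24 - 3)² = 21² = 441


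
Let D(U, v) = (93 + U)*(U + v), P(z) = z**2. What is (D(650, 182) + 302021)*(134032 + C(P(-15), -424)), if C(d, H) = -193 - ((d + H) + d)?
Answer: 123134321161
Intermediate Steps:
C(d, H) = -193 - H - 2*d (C(d, H) = -193 - ((H + d) + d) = -193 - (H + 2*d) = -193 + (-H - 2*d) = -193 - H - 2*d)
(D(650, 182) + 302021)*(134032 + C(P(-15), -424)) = ((650**2 + 93*650 + 93*182 + 650*182) + 302021)*(134032 + (-193 - 1*(-424) - 2*(-15)**2)) = ((422500 + 60450 + 16926 + 118300) + 302021)*(134032 + (-193 + 424 - 2*225)) = (618176 + 302021)*(134032 + (-193 + 424 - 450)) = 920197*(134032 - 219) = 920197*133813 = 123134321161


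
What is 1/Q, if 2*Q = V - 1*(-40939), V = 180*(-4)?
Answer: 2/40219 ≈ 4.9728e-5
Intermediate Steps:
V = -720
Q = 40219/2 (Q = (-720 - 1*(-40939))/2 = (-720 + 40939)/2 = (1/2)*40219 = 40219/2 ≈ 20110.)
1/Q = 1/(40219/2) = 2/40219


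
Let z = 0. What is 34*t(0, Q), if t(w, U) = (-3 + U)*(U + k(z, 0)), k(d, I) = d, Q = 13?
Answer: 4420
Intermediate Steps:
t(w, U) = U*(-3 + U) (t(w, U) = (-3 + U)*(U + 0) = (-3 + U)*U = U*(-3 + U))
34*t(0, Q) = 34*(13*(-3 + 13)) = 34*(13*10) = 34*130 = 4420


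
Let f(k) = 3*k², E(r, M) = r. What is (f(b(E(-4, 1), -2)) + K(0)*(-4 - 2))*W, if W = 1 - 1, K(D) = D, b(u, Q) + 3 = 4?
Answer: 0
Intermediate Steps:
b(u, Q) = 1 (b(u, Q) = -3 + 4 = 1)
W = 0
(f(b(E(-4, 1), -2)) + K(0)*(-4 - 2))*W = (3*1² + 0*(-4 - 2))*0 = (3*1 + 0*(-6))*0 = (3 + 0)*0 = 3*0 = 0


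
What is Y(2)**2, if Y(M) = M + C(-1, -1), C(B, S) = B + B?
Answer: 0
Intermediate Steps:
C(B, S) = 2*B
Y(M) = -2 + M (Y(M) = M + 2*(-1) = M - 2 = -2 + M)
Y(2)**2 = (-2 + 2)**2 = 0**2 = 0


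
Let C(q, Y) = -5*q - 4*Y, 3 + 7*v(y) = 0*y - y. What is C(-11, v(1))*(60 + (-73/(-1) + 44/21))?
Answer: 1137637/147 ≈ 7739.0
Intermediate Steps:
v(y) = -3/7 - y/7 (v(y) = -3/7 + (0*y - y)/7 = -3/7 + (0 - y)/7 = -3/7 + (-y)/7 = -3/7 - y/7)
C(-11, v(1))*(60 + (-73/(-1) + 44/21)) = (-5*(-11) - 4*(-3/7 - ⅐*1))*(60 + (-73/(-1) + 44/21)) = (55 - 4*(-3/7 - ⅐))*(60 + (-73*(-1) + 44*(1/21))) = (55 - 4*(-4/7))*(60 + (73 + 44/21)) = (55 + 16/7)*(60 + 1577/21) = (401/7)*(2837/21) = 1137637/147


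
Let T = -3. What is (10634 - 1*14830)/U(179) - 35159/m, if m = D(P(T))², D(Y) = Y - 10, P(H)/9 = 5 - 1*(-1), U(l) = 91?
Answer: -11322925/176176 ≈ -64.271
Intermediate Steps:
P(H) = 54 (P(H) = 9*(5 - 1*(-1)) = 9*(5 + 1) = 9*6 = 54)
D(Y) = -10 + Y
m = 1936 (m = (-10 + 54)² = 44² = 1936)
(10634 - 1*14830)/U(179) - 35159/m = (10634 - 1*14830)/91 - 35159/1936 = (10634 - 14830)*(1/91) - 35159*1/1936 = -4196*1/91 - 35159/1936 = -4196/91 - 35159/1936 = -11322925/176176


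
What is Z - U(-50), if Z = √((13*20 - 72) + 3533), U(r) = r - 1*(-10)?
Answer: 101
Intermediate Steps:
U(r) = 10 + r (U(r) = r + 10 = 10 + r)
Z = 61 (Z = √((260 - 72) + 3533) = √(188 + 3533) = √3721 = 61)
Z - U(-50) = 61 - (10 - 50) = 61 - 1*(-40) = 61 + 40 = 101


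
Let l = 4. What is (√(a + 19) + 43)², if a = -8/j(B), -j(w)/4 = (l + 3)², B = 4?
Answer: (301 + √933)²/49 ≈ 2243.3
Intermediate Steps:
j(w) = -196 (j(w) = -4*(4 + 3)² = -4*7² = -4*49 = -196)
a = 2/49 (a = -8/(-196) = -8*(-1/196) = 2/49 ≈ 0.040816)
(√(a + 19) + 43)² = (√(2/49 + 19) + 43)² = (√(933/49) + 43)² = (√933/7 + 43)² = (43 + √933/7)²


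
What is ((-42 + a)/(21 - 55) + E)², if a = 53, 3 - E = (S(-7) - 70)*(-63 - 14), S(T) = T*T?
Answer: 3012582769/1156 ≈ 2.6060e+6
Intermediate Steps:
S(T) = T²
E = -1614 (E = 3 - ((-7)² - 70)*(-63 - 14) = 3 - (49 - 70)*(-77) = 3 - (-21)*(-77) = 3 - 1*1617 = 3 - 1617 = -1614)
((-42 + a)/(21 - 55) + E)² = ((-42 + 53)/(21 - 55) - 1614)² = (11/(-34) - 1614)² = (11*(-1/34) - 1614)² = (-11/34 - 1614)² = (-54887/34)² = 3012582769/1156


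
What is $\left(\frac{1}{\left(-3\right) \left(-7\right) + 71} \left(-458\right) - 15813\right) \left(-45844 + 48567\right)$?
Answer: $- \frac{1981328321}{46} \approx -4.3072 \cdot 10^{7}$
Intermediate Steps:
$\left(\frac{1}{\left(-3\right) \left(-7\right) + 71} \left(-458\right) - 15813\right) \left(-45844 + 48567\right) = \left(\frac{1}{21 + 71} \left(-458\right) - 15813\right) 2723 = \left(\frac{1}{92} \left(-458\right) - 15813\right) 2723 = \left(- \frac{229}{46} - 15813\right) 2723 = \left(- \frac{727627}{46}\right) 2723 = - \frac{1981328321}{46}$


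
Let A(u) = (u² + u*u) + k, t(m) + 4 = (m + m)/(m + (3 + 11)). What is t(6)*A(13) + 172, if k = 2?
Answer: -984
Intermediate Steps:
t(m) = -4 + 2*m/(14 + m) (t(m) = -4 + (m + m)/(m + (3 + 11)) = -4 + (2*m)/(m + 14) = -4 + (2*m)/(14 + m) = -4 + 2*m/(14 + m))
A(u) = 2 + 2*u² (A(u) = (u² + u*u) + 2 = (u² + u²) + 2 = 2*u² + 2 = 2 + 2*u²)
t(6)*A(13) + 172 = (2*(-28 - 1*6)/(14 + 6))*(2 + 2*13²) + 172 = (2*(-28 - 6)/20)*(2 + 2*169) + 172 = (2*(1/20)*(-34))*(2 + 338) + 172 = -17/5*340 + 172 = -1156 + 172 = -984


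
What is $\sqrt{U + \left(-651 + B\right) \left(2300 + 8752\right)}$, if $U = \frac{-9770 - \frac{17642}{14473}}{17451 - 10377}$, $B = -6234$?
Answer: $\frac{i \sqrt{22155908510593840756494}}{17063667} \approx 8723.1 i$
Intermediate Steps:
$U = - \frac{70709426}{51191001}$ ($U = \frac{-9770 - \frac{17642}{14473}}{7074} = \left(-9770 - \frac{17642}{14473}\right) \frac{1}{7074} = \left(- \frac{141418852}{14473}\right) \frac{1}{7074} = - \frac{70709426}{51191001} \approx -1.3813$)
$\sqrt{U + \left(-651 + B\right) \left(2300 + 8752\right)} = \sqrt{- \frac{70709426}{51191001} + \left(-651 - 6234\right) \left(2300 + 8752\right)} = \sqrt{- \frac{70709426}{51191001} - 76093020} = \sqrt{- \frac{3895277933622446}{51191001}} = \frac{i \sqrt{22155908510593840756494}}{17063667}$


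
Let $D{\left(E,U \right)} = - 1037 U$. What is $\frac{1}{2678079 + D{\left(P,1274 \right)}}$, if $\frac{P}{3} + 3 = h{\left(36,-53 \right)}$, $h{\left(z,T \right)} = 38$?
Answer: $\frac{1}{1356941} \approx 7.3695 \cdot 10^{-7}$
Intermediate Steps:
$P = 105$ ($P = -9 + 3 \cdot 38 = -9 + 114 = 105$)
$\frac{1}{2678079 + D{\left(P,1274 \right)}} = \frac{1}{2678079 - 1321138} = \frac{1}{1356941}$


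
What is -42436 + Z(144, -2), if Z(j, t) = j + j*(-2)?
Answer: -42580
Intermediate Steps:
Z(j, t) = -j (Z(j, t) = j - 2*j = -j)
-42436 + Z(144, -2) = -42436 - 1*144 = -42436 - 144 = -42580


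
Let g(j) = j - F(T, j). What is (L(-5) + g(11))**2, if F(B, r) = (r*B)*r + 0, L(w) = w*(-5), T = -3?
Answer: 159201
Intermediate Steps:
L(w) = -5*w
F(B, r) = B*r**2 (F(B, r) = (B*r)*r + 0 = B*r**2 + 0 = B*r**2)
g(j) = j + 3*j**2 (g(j) = j - (-3)*j**2 = j + 3*j**2)
(L(-5) + g(11))**2 = (-5*(-5) + 11*(1 + 3*11))**2 = (25 + 11*(1 + 33))**2 = (25 + 11*34)**2 = (25 + 374)**2 = 399**2 = 159201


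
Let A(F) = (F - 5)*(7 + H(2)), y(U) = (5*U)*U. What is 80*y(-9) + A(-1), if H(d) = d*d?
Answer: 32334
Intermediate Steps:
y(U) = 5*U**2
H(d) = d**2
A(F) = -55 + 11*F (A(F) = (F - 5)*(7 + 2**2) = (-5 + F)*(7 + 4) = (-5 + F)*11 = -55 + 11*F)
80*y(-9) + A(-1) = 80*(5*(-9)**2) + (-55 + 11*(-1)) = 80*(5*81) + (-55 - 11) = 80*405 - 66 = 32400 - 66 = 32334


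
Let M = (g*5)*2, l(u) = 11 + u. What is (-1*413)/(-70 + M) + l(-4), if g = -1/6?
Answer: 2744/215 ≈ 12.763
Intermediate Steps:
g = -1/6 (g = -1*1/6 = -1/6 ≈ -0.16667)
M = -5/3 (M = -1/6*5*2 = -5/6*2 = -5/3 ≈ -1.6667)
(-1*413)/(-70 + M) + l(-4) = (-1*413)/(-70 - 5/3) + (11 - 4) = -413/(-215/3) + 7 = -413*(-3/215) + 7 = 1239/215 + 7 = 2744/215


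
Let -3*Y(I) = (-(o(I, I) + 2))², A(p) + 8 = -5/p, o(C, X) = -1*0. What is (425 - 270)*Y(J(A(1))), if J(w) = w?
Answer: -620/3 ≈ -206.67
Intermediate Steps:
o(C, X) = 0
A(p) = -8 - 5/p
Y(I) = -4/3 (Y(I) = -(0 + 2)²/3 = -(-1*2)²/3 = -⅓*(-2)² = -⅓*4 = -4/3)
(425 - 270)*Y(J(A(1))) = (425 - 270)*(-4/3) = 155*(-4/3) = -620/3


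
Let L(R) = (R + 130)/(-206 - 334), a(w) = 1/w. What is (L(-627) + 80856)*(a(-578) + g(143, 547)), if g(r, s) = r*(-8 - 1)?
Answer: -32480142438719/312120 ≈ -1.0406e+8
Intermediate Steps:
g(r, s) = -9*r (g(r, s) = r*(-9) = -9*r)
L(R) = -13/54 - R/540 (L(R) = (130 + R)/(-540) = (130 + R)*(-1/540) = -13/54 - R/540)
(L(-627) + 80856)*(a(-578) + g(143, 547)) = ((-13/54 - 1/540*(-627)) + 80856)*(1/(-578) - 9*143) = ((-13/54 + 209/180) + 80856)*(-1/578 - 1287) = (497/540 + 80856)*(-743887/578) = (43662737/540)*(-743887/578) = -32480142438719/312120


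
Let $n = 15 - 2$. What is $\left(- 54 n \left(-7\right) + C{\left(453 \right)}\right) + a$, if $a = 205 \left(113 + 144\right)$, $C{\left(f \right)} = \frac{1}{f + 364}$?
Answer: $\frac{47058384}{817} \approx 57599.0$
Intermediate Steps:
$n = 13$
$C{\left(f \right)} = \frac{1}{364 + f}$
$a = 52685$ ($a = 205 \cdot 257 = 52685$)
$\left(- 54 n \left(-7\right) + C{\left(453 \right)}\right) + a = \left(\left(-54\right) 13 \left(-7\right) + \frac{1}{364 + 453}\right) + 52685 = \left(\left(-702\right) \left(-7\right) + \frac{1}{817}\right) + 52685 = \left(4914 + \frac{1}{817}\right) + 52685 = \frac{4014739}{817} + 52685 = \frac{47058384}{817}$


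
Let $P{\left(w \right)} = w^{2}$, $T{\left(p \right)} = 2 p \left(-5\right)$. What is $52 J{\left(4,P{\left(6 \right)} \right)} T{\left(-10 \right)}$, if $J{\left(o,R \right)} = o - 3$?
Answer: $5200$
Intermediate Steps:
$T{\left(p \right)} = - 10 p$
$J{\left(o,R \right)} = -3 + o$
$52 J{\left(4,P{\left(6 \right)} \right)} T{\left(-10 \right)} = 52 \left(-3 + 4\right) \left(\left(-10\right) \left(-10\right)\right) = 52 \cdot 1 \cdot 100 = 52 \cdot 100 = 5200$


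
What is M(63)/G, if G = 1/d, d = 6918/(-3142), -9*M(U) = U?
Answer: 24213/1571 ≈ 15.412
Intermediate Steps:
M(U) = -U/9
d = -3459/1571 (d = 6918*(-1/3142) = -3459/1571 ≈ -2.2018)
G = -1571/3459 (G = 1/(-3459/1571) = -1571/3459 ≈ -0.45418)
M(63)/G = (-⅑*63)/(-1571/3459) = -7*(-3459/1571) = 24213/1571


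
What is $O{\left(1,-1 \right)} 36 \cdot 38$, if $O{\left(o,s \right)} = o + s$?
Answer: $0$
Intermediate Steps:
$O{\left(1,-1 \right)} 36 \cdot 38 = \left(1 - 1\right) 36 \cdot 38 = 0 \cdot 36 \cdot 38 = 0 \cdot 38 = 0$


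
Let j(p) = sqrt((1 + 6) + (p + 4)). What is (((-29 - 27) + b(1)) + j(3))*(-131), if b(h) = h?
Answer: 7205 - 131*sqrt(14) ≈ 6714.8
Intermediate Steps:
j(p) = sqrt(11 + p) (j(p) = sqrt(7 + (4 + p)) = sqrt(11 + p))
(((-29 - 27) + b(1)) + j(3))*(-131) = (((-29 - 27) + 1) + sqrt(11 + 3))*(-131) = ((-56 + 1) + sqrt(14))*(-131) = (-55 + sqrt(14))*(-131) = 7205 - 131*sqrt(14)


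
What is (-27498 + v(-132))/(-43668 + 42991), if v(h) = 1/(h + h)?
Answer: 7259473/178728 ≈ 40.617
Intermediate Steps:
v(h) = 1/(2*h)
(-27498 + v(-132))/(-43668 + 42991) = (-27498 + (½)/(-132))/(-43668 + 42991) = (-27498 + (½)*(-1/132))/(-677) = (-27498 - 1/264)*(-1/677) = -7259473/264*(-1/677) = 7259473/178728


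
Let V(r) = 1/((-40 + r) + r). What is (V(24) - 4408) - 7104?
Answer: -92095/8 ≈ -11512.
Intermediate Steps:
V(r) = 1/(-40 + 2*r)
(V(24) - 4408) - 7104 = (1/(2*(-20 + 24)) - 4408) - 7104 = ((½)/4 - 4408) - 7104 = ((½)*(¼) - 4408) - 7104 = (⅛ - 4408) - 7104 = -35263/8 - 7104 = -92095/8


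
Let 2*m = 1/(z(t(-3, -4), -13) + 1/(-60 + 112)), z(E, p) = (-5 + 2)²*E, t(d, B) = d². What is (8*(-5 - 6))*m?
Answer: -208/383 ≈ -0.54308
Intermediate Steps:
z(E, p) = 9*E (z(E, p) = (-3)²*E = 9*E)
m = 26/4213 (m = 1/(2*(9*(-3)² + 1/(-60 + 112))) = 1/(2*(9*9 + 1/52)) = 1/(2*(81 + 1/52)) = 1/(2*(4213/52)) = (½)*(52/4213) = 26/4213 ≈ 0.0061714)
(8*(-5 - 6))*m = (8*(-5 - 6))*(26/4213) = (8*(-11))*(26/4213) = -88*26/4213 = -208/383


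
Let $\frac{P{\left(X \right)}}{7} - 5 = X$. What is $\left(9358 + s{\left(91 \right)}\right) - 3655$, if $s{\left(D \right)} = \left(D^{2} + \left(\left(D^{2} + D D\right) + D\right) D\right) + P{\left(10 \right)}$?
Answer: $1529512$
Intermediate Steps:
$P{\left(X \right)} = 35 + 7 X$
$s{\left(D \right)} = 105 + D^{2} + D \left(D + 2 D^{2}\right)$ ($s{\left(D \right)} = \left(D^{2} + \left(\left(D^{2} + D D\right) + D\right) D\right) + \left(35 + 7 \cdot 10\right) = \left(D^{2} + \left(\left(D^{2} + D^{2}\right) + D\right) D\right) + \left(35 + 70\right) = \left(D^{2} + \left(2 D^{2} + D\right) D\right) + 105 = \left(D^{2} + \left(D + 2 D^{2}\right) D\right) + 105 = \left(D^{2} + D \left(D + 2 D^{2}\right)\right) + 105 = 105 + D^{2} + D \left(D + 2 D^{2}\right)$)
$\left(9358 + s{\left(91 \right)}\right) - 3655 = \left(9358 + \left(105 + 2 \cdot 91^{2} + 2 \cdot 91^{3}\right)\right) - 3655 = \left(9358 + \left(105 + 2 \cdot 8281 + 2 \cdot 753571\right)\right) - 3655 = \left(9358 + \left(105 + 16562 + 1507142\right)\right) - 3655 = \left(9358 + 1523809\right) - 3655 = 1533167 - 3655 = 1529512$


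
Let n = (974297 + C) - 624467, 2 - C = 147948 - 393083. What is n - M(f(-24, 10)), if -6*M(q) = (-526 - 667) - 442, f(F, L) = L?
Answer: 1189389/2 ≈ 5.9469e+5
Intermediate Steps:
C = 245137 (C = 2 - (147948 - 393083) = 2 - 1*(-245135) = 2 + 245135 = 245137)
M(q) = 545/2 (M(q) = -((-526 - 667) - 442)/6 = -(-1193 - 442)/6 = -1/6*(-1635) = 545/2)
n = 594967 (n = (974297 + 245137) - 624467 = 1219434 - 624467 = 594967)
n - M(f(-24, 10)) = 594967 - 1*545/2 = 594967 - 545/2 = 1189389/2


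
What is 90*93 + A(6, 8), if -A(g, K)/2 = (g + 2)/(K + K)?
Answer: 8369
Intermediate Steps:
A(g, K) = -(2 + g)/K (A(g, K) = -2*(g + 2)/(K + K) = -2*(2 + g)/(2*K) = -2*(2 + g)*1/(2*K) = -(2 + g)/K)
90*93 + A(6, 8) = 90*93 + (-2 - 1*6)/8 = 8370 + (-2 - 6)/8 = 8370 + (⅛)*(-8) = 8370 - 1 = 8369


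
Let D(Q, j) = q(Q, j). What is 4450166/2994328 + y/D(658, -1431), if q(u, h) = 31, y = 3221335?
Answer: 4822935771513/46412084 ≈ 1.0392e+5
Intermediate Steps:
D(Q, j) = 31
4450166/2994328 + y/D(658, -1431) = 4450166/2994328 + 3221335/31 = 4450166*(1/2994328) + 3221335*(1/31) = 2225083/1497164 + 3221335/31 = 4822935771513/46412084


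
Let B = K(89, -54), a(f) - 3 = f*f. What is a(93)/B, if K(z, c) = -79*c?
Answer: 1442/711 ≈ 2.0281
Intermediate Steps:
a(f) = 3 + f² (a(f) = 3 + f*f = 3 + f²)
B = 4266 (B = -79*(-54) = 4266)
a(93)/B = (3 + 93²)/4266 = (3 + 8649)*(1/4266) = 8652*(1/4266) = 1442/711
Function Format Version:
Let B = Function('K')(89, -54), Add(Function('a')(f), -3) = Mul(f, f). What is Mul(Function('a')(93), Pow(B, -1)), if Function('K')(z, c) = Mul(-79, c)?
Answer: Rational(1442, 711) ≈ 2.0281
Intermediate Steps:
Function('a')(f) = Add(3, Pow(f, 2)) (Function('a')(f) = Add(3, Mul(f, f)) = Add(3, Pow(f, 2)))
B = 4266 (B = Mul(-79, -54) = 4266)
Mul(Function('a')(93), Pow(B, -1)) = Mul(Add(3, Pow(93, 2)), Pow(4266, -1)) = Mul(Add(3, 8649), Rational(1, 4266)) = Mul(8652, Rational(1, 4266)) = Rational(1442, 711)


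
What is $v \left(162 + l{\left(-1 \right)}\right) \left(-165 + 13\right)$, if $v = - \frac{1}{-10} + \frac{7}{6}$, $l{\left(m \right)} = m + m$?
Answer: $- \frac{92416}{3} \approx -30805.0$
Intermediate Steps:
$l{\left(m \right)} = 2 m$
$v = \frac{19}{15}$ ($v = \left(-1\right) \left(- \frac{1}{10}\right) + 7 \cdot \frac{1}{6} = \frac{1}{10} + \frac{7}{6} = \frac{19}{15} \approx 1.2667$)
$v \left(162 + l{\left(-1 \right)}\right) \left(-165 + 13\right) = \frac{19 \left(162 + 2 \left(-1\right)\right) \left(-165 + 13\right)}{15} = \frac{19 \left(162 - 2\right) \left(-152\right)}{15} = \frac{19 \cdot 160 \left(-152\right)}{15} = \frac{19}{15} \left(-24320\right) = - \frac{92416}{3}$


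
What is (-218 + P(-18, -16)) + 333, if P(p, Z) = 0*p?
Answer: 115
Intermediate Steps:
P(p, Z) = 0
(-218 + P(-18, -16)) + 333 = (-218 + 0) + 333 = -218 + 333 = 115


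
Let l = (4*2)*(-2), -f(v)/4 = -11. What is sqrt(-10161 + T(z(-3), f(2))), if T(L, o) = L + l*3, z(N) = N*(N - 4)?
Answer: 6*I*sqrt(283) ≈ 100.94*I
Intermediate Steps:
f(v) = 44 (f(v) = -4*(-11) = 44)
l = -16 (l = 8*(-2) = -16)
z(N) = N*(-4 + N)
T(L, o) = -48 + L (T(L, o) = L - 16*3 = L - 48 = -48 + L)
sqrt(-10161 + T(z(-3), f(2))) = sqrt(-10161 + (-48 - 3*(-4 - 3))) = sqrt(-10161 + (-48 - 3*(-7))) = sqrt(-10161 + (-48 + 21)) = sqrt(-10161 - 27) = sqrt(-10188) = 6*I*sqrt(283)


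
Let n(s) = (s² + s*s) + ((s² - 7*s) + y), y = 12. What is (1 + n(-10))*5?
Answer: 1915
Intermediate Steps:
n(s) = 12 - 7*s + 3*s² (n(s) = (s² + s*s) + ((s² - 7*s) + 12) = (s² + s²) + (12 + s² - 7*s) = 2*s² + (12 + s² - 7*s) = 12 - 7*s + 3*s²)
(1 + n(-10))*5 = (1 + (12 - 7*(-10) + 3*(-10)²))*5 = (1 + (12 + 70 + 3*100))*5 = (1 + (12 + 70 + 300))*5 = (1 + 382)*5 = 383*5 = 1915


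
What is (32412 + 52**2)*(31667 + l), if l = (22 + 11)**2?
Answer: 1150259696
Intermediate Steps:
l = 1089 (l = 33**2 = 1089)
(32412 + 52**2)*(31667 + l) = (32412 + 52**2)*(31667 + 1089) = (32412 + 2704)*32756 = 35116*32756 = 1150259696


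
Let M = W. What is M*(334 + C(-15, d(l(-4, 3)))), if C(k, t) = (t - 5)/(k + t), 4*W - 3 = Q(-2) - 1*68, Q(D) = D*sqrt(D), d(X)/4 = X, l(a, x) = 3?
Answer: -64675/12 - 995*I*sqrt(2)/6 ≈ -5389.6 - 234.52*I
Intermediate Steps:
d(X) = 4*X
Q(D) = D**(3/2)
W = -65/4 - I*sqrt(2)/2 (W = 3/4 + ((-2)**(3/2) - 1*68)/4 = 3/4 + (-2*I*sqrt(2) - 68)/4 = 3/4 + (-68 - 2*I*sqrt(2))/4 = 3/4 + (-17 - I*sqrt(2)/2) = -65/4 - I*sqrt(2)/2 ≈ -16.25 - 0.70711*I)
C(k, t) = (-5 + t)/(k + t)
M = -65/4 - I*sqrt(2)/2 ≈ -16.25 - 0.70711*I
M*(334 + C(-15, d(l(-4, 3)))) = (-65/4 - I*sqrt(2)/2)*(334 + (-5 + 4*3)/(-15 + 4*3)) = (-65/4 - I*sqrt(2)/2)*(334 + (-5 + 12)/(-15 + 12)) = (-65/4 - I*sqrt(2)/2)*(334 + 7/(-3)) = (-65/4 - I*sqrt(2)/2)*(334 - 1/3*7) = (-65/4 - I*sqrt(2)/2)*(334 - 7/3) = (-65/4 - I*sqrt(2)/2)*(995/3) = -64675/12 - 995*I*sqrt(2)/6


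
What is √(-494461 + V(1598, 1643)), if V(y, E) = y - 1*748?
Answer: I*√493611 ≈ 702.57*I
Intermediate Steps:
V(y, E) = -748 + y (V(y, E) = y - 748 = -748 + y)
√(-494461 + V(1598, 1643)) = √(-494461 + (-748 + 1598)) = √(-494461 + 850) = √(-493611) = I*√493611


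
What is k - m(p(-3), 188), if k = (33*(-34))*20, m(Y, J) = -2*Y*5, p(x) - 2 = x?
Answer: -22450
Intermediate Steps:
p(x) = 2 + x
m(Y, J) = -10*Y
k = -22440 (k = -1122*20 = -22440)
k - m(p(-3), 188) = -22440 - (-10)*(2 - 3) = -22440 - (-10)*(-1) = -22440 - 1*10 = -22440 - 10 = -22450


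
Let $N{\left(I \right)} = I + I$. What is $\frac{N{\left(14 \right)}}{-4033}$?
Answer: $- \frac{28}{4033} \approx -0.0069427$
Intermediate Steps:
$N{\left(I \right)} = 2 I$
$\frac{N{\left(14 \right)}}{-4033} = \frac{2 \cdot 14}{-4033} = 28 \left(- \frac{1}{4033}\right) = - \frac{28}{4033}$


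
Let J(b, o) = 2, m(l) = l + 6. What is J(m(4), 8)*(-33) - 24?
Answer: -90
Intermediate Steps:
m(l) = 6 + l
J(m(4), 8)*(-33) - 24 = 2*(-33) - 24 = -66 - 24 = -90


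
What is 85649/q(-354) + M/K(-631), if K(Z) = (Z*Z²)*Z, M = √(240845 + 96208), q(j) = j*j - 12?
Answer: 85649/125304 + √337053/158532181921 ≈ 0.68353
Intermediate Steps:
q(j) = -12 + j² (q(j) = j² - 12 = -12 + j²)
M = √337053 ≈ 580.56
K(Z) = Z⁴ (K(Z) = Z³*Z = Z⁴)
85649/q(-354) + M/K(-631) = 85649/(-12 + (-354)²) + √337053/((-631)⁴) = 85649/(-12 + 125316) + √337053/158532181921 = 85649/125304 + √337053*(1/158532181921) = 85649*(1/125304) + √337053/158532181921 = 85649/125304 + √337053/158532181921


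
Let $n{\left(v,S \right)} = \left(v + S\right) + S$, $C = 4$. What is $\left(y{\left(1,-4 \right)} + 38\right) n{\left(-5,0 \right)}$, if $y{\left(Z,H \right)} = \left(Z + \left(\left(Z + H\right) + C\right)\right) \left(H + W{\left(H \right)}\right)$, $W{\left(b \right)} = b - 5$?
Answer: $-60$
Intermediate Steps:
$W{\left(b \right)} = -5 + b$
$n{\left(v,S \right)} = v + 2 S$ ($n{\left(v,S \right)} = \left(S + v\right) + S = v + 2 S$)
$y{\left(Z,H \right)} = \left(-5 + 2 H\right) \left(4 + H + 2 Z\right)$ ($y{\left(Z,H \right)} = \left(Z + \left(\left(Z + H\right) + 4\right)\right) \left(H + \left(-5 + H\right)\right) = \left(Z + \left(\left(H + Z\right) + 4\right)\right) \left(-5 + 2 H\right) = \left(Z + \left(4 + H + Z\right)\right) \left(-5 + 2 H\right) = \left(4 + H + 2 Z\right) \left(-5 + 2 H\right) = \left(-5 + 2 H\right) \left(4 + H + 2 Z\right)$)
$\left(y{\left(1,-4 \right)} + 38\right) n{\left(-5,0 \right)} = \left(\left(-20 - 10 + 2 \left(-4\right)^{2} + 3 \left(-4\right) + 4 \left(-4\right) 1\right) + 38\right) \left(-5 + 2 \cdot 0\right) = \left(\left(-20 - 10 + 2 \cdot 16 - 12 - 16\right) + 38\right) \left(-5 + 0\right) = \left(\left(-20 - 10 + 32 - 12 - 16\right) + 38\right) \left(-5\right) = \left(-26 + 38\right) \left(-5\right) = 12 \left(-5\right) = -60$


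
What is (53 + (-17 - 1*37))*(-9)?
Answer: 9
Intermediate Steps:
(53 + (-17 - 1*37))*(-9) = (53 + (-17 - 37))*(-9) = (53 - 54)*(-9) = -1*(-9) = 9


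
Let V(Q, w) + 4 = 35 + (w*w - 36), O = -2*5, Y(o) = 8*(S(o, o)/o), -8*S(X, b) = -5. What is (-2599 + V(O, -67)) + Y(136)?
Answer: 256365/136 ≈ 1885.0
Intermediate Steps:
S(X, b) = 5/8 (S(X, b) = -⅛*(-5) = 5/8)
Y(o) = 5/o (Y(o) = 8*(5/(8*o)) = 5/o)
O = -10
V(Q, w) = -5 + w² (V(Q, w) = -4 + (35 + (w*w - 36)) = -4 + (35 + (w² - 36)) = -4 + (35 + (-36 + w²)) = -4 + (-1 + w²) = -5 + w²)
(-2599 + V(O, -67)) + Y(136) = (-2599 + (-5 + (-67)²)) + 5/136 = (-2599 + (-5 + 4489)) + 5*(1/136) = (-2599 + 4484) + 5/136 = 1885 + 5/136 = 256365/136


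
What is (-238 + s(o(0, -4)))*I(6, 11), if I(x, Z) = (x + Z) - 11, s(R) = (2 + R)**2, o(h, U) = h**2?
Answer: -1404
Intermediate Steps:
I(x, Z) = -11 + Z + x (I(x, Z) = (Z + x) - 11 = -11 + Z + x)
(-238 + s(o(0, -4)))*I(6, 11) = (-238 + (2 + 0**2)**2)*(-11 + 11 + 6) = (-238 + (2 + 0)**2)*6 = (-238 + 2**2)*6 = (-238 + 4)*6 = -234*6 = -1404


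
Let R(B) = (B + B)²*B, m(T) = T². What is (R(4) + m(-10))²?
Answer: 126736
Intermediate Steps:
R(B) = 4*B³ (R(B) = (2*B)²*B = (4*B²)*B = 4*B³)
(R(4) + m(-10))² = (4*4³ + (-10)²)² = (4*64 + 100)² = (256 + 100)² = 356² = 126736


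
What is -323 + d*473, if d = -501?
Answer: -237296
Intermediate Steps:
-323 + d*473 = -323 - 501*473 = -323 - 236973 = -237296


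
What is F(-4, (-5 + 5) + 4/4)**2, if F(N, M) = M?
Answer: 1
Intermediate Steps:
F(-4, (-5 + 5) + 4/4)**2 = ((-5 + 5) + 4/4)**2 = (0 + 4*(1/4))**2 = (0 + 1)**2 = 1**2 = 1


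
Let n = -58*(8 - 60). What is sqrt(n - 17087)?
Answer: I*sqrt(14071) ≈ 118.62*I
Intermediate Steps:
n = 3016 (n = -58*(-52) = 3016)
sqrt(n - 17087) = sqrt(3016 - 17087) = sqrt(-14071) = I*sqrt(14071)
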